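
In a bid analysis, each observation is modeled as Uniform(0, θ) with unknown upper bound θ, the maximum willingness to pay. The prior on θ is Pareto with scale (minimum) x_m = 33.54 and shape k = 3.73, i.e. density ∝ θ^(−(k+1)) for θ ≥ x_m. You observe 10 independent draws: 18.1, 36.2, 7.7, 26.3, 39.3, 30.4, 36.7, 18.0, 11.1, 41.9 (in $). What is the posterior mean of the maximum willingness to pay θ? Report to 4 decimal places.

A Pareto(scale x_m, shape k) prior on the upper bound θ of Uniform(0, θ) is conjugate: posterior is Pareto(max(x_m, max xᵢ), k + n).
Sample maximum = 41.9; prior scale x_m = 33.54 → posterior scale = max = 41.90.
Posterior shape = 3.73 + 10 = 13.73.
E[θ|data] = k·x_m/(k−1) = 13.73·41.90/12.73 = 45.1914.

45.1914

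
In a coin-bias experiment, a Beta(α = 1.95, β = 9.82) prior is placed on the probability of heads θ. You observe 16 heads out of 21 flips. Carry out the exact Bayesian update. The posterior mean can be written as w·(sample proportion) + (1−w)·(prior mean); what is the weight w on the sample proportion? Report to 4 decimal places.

The Beta prior is conjugate to a Binomial/Bernoulli likelihood; the update adds successes to α and failures to β.
Posterior mean = (α₀+k)/(α₀+β₀+n) = [n/(α₀+β₀+n)]·(k/n) + [(α₀+β₀)/(α₀+β₀+n)]·α₀/(α₀+β₀), so only n and the prior enter the weight.
The weight on the data is w = n/(α₀+β₀+n) = 21/(1.95+9.82+21) = 21/32.77 = 0.6408.

0.6408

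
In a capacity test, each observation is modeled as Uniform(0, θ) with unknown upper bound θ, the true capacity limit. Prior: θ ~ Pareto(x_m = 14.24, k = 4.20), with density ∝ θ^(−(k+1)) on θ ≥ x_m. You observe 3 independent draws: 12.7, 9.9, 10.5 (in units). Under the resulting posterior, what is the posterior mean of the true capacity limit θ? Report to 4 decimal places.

16.5368

A Pareto(scale x_m, shape k) prior on the upper bound θ of Uniform(0, θ) is conjugate: posterior is Pareto(max(x_m, max xᵢ), k + n).
Sample maximum = 12.7; prior scale x_m = 14.24 → posterior scale = max = 14.24.
Posterior shape = 4.20 + 3 = 7.20.
E[θ|data] = k·x_m/(k−1) = 7.20·14.24/6.20 = 16.5368.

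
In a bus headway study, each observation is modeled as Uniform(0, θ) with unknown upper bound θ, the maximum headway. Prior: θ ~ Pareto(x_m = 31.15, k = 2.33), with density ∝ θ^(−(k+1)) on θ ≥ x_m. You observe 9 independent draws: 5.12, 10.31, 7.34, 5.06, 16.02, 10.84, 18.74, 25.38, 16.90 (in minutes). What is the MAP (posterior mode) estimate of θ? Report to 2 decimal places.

31.15

A Pareto(scale x_m, shape k) prior on the upper bound θ of Uniform(0, θ) is conjugate: posterior is Pareto(max(x_m, max xᵢ), k + n).
Sample maximum = 25.38; prior scale x_m = 31.15 → posterior scale = max = 31.15.
Posterior shape = 2.33 + 9 = 11.33.
The Pareto density is decreasing on [x_m, ∞), so the mode is x_m = 31.15.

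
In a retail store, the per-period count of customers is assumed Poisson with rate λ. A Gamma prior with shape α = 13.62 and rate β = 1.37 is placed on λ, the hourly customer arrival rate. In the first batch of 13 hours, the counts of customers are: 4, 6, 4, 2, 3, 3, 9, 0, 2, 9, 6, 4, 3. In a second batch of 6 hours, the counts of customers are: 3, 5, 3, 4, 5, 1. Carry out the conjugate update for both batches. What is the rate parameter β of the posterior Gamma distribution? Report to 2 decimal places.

With a Gamma(shape α, rate β) prior, the Poisson likelihood is conjugate: the posterior is Gamma(α + ΣXᵢ, β + n).
Batch 1: sum of counts S = 55 over n = 13 hours.
After batch 1: Gamma(α+S, β+n) = Gamma(13.62+55, 1.37+13) = Gamma(68.62, 14.37).
Batch 2: sum of counts S = 21 over n = 6 hours.
After batch 2: Gamma(α+S, β+n) = Gamma(68.62+21, 14.37+6) = Gamma(89.62, 20.37).
Posterior β = 20.37.

20.37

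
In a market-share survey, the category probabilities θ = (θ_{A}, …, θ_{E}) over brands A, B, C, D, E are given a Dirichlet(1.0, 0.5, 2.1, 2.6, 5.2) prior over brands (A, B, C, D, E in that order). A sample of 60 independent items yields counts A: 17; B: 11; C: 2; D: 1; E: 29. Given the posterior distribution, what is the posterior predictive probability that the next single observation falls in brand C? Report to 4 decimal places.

The Dirichlet prior is conjugate to the Multinomial likelihood: each posterior αⱼ = prior αⱼ + observed count nⱼ.
Posterior concentration: (18.0, 11.5, 4.1, 3.6, 34.2), total = 71.4.
P(next = C | data) = α_{C}/Σα = 0.0574.

0.0574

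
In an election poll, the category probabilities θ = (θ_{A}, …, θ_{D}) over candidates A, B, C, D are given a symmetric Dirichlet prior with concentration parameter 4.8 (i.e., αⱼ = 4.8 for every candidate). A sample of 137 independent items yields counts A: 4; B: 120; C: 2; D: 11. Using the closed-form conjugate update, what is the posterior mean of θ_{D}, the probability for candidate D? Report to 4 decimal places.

0.1012

The Dirichlet prior is conjugate to the Multinomial likelihood: each posterior αⱼ = prior αⱼ + observed count nⱼ.
Posterior concentration: (8.8, 124.8, 6.8, 15.8), total = 156.2.
E[θ_{D}|data] = α_{D}/Σα = 15.8/156.2 = 0.1012.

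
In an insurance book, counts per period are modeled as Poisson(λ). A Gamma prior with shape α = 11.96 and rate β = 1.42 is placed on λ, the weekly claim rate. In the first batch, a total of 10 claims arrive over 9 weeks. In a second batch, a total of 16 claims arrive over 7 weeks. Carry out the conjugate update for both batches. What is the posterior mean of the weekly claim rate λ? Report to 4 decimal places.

With a Gamma(shape α, rate β) prior, the Poisson likelihood is conjugate: the posterior is Gamma(α + ΣXᵢ, β + n).
After batch 1: Gamma(α+S, β+n) = Gamma(11.96+10, 1.42+9) = Gamma(21.96, 10.42).
After batch 2: Gamma(α+S, β+n) = Gamma(21.96+16, 10.42+7) = Gamma(37.96, 17.42).
Posterior mean = α/β = 37.96/17.42 = 2.1791.

2.1791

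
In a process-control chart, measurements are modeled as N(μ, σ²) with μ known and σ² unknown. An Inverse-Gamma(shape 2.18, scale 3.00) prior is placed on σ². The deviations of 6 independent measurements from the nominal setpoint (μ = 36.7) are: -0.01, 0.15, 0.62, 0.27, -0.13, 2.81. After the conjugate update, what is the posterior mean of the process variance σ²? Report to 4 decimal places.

1.7216

With known mean μ and an Inverse-Gamma(α, β) prior on σ², the Normal likelihood is conjugate: posterior is Inv-Gamma(α + n/2, β + Σ(xᵢ−μ)²/2).
Σ(xᵢ−μ)² = (-0.01)² + (0.15)² + (0.62)² + (0.27)² + (-0.13)² + (2.81)² = 8.3929.
Posterior: Inv-Gamma(2.18 + 6/2, 3.00 + 8.3929/2) = Inv-Gamma(5.18, 7.19645).
E[σ²|data] = β/(α−1) = 7.19645/4.18 = 1.7216.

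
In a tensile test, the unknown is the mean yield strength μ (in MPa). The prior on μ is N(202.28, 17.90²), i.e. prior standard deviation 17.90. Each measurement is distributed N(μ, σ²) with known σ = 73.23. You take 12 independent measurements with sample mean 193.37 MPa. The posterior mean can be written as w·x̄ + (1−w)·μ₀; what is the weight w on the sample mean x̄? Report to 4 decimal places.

0.4176

For Normal data with known variance σ², a Normal(μ₀, σ₀²) prior on μ is conjugate. Posterior precision = 1/σ₀² + n/σ²; posterior mean is the precision-weighted average of μ₀ and x̄.
σ₀² = 17.90² = 320.41, σ² = 73.23² = 5362.6329. Prior precision 1/σ₀² = 1/320.41; data precision n/σ² = 12/5362.6329.
w = (n/σ²)/(1/σ₀² + n/σ²) = n·σ₀²/(σ² + n·σ₀²) = 12·320.41/(5362.6329 + 12·320.41) = 3844.92/9207.5529 = 0.4176.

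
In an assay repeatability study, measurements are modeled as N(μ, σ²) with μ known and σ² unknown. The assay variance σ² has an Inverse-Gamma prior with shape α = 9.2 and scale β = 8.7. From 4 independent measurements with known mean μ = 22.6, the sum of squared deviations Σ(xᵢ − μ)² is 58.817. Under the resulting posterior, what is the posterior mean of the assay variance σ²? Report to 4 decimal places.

3.7361

With known mean μ and an Inverse-Gamma(α, β) prior on σ², the Normal likelihood is conjugate: posterior is Inv-Gamma(α + n/2, β + Σ(xᵢ−μ)²/2).
Posterior: Inv-Gamma(9.2 + 4/2, 8.7 + 58.817/2) = Inv-Gamma(11.20, 38.1085).
E[σ²|data] = β/(α−1) = 38.1085/10.20 = 3.7361.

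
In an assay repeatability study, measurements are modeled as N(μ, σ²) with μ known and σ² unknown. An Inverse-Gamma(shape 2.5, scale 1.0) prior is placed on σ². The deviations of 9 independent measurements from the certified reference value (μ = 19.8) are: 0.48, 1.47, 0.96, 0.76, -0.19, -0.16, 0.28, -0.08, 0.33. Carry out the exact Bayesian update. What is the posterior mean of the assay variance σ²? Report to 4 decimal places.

With known mean μ and an Inverse-Gamma(α, β) prior on σ², the Normal likelihood is conjugate: posterior is Inv-Gamma(α + n/2, β + Σ(xᵢ−μ)²/2).
Σ(xᵢ−μ)² = (0.48)² + (1.47)² + (0.96)² + (0.76)² + (-0.19)² + (-0.16)² + (0.28)² + (-0.08)² + (0.33)² = 4.1459.
Posterior: Inv-Gamma(2.5 + 9/2, 1.0 + 4.1459/2) = Inv-Gamma(7.00, 3.07295).
E[σ²|data] = β/(α−1) = 3.07295/6.00 = 0.5122.

0.5122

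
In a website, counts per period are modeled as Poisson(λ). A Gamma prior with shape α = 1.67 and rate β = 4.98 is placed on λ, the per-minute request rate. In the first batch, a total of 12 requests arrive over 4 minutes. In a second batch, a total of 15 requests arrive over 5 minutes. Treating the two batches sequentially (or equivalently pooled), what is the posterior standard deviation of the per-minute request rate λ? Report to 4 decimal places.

0.3830

With a Gamma(shape α, rate β) prior, the Poisson likelihood is conjugate: the posterior is Gamma(α + ΣXᵢ, β + n).
After batch 1: Gamma(α+S, β+n) = Gamma(1.67+12, 4.98+4) = Gamma(13.67, 8.98).
After batch 2: Gamma(α+S, β+n) = Gamma(13.67+15, 8.98+5) = Gamma(28.67, 13.98).
SD = √α/β = √28.67/13.98 = 0.3830.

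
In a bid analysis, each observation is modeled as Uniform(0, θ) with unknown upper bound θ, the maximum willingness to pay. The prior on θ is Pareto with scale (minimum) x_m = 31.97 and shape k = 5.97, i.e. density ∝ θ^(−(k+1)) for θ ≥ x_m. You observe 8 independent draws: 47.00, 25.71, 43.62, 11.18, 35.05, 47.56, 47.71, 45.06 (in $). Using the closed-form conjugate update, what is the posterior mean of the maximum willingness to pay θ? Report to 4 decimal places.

51.3885

A Pareto(scale x_m, shape k) prior on the upper bound θ of Uniform(0, θ) is conjugate: posterior is Pareto(max(x_m, max xᵢ), k + n).
Sample maximum = 47.71; prior scale x_m = 31.97 → posterior scale = max = 47.71.
Posterior shape = 5.97 + 8 = 13.97.
E[θ|data] = k·x_m/(k−1) = 13.97·47.71/12.97 = 51.3885.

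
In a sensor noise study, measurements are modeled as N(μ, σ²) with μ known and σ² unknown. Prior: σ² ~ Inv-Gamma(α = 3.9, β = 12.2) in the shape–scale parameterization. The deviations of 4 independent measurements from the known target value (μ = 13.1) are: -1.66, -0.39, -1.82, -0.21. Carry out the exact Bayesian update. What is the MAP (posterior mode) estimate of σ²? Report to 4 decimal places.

2.2220

With known mean μ and an Inverse-Gamma(α, β) prior on σ², the Normal likelihood is conjugate: posterior is Inv-Gamma(α + n/2, β + Σ(xᵢ−μ)²/2).
Σ(xᵢ−μ)² = (-1.66)² + (-0.39)² + (-1.82)² + (-0.21)² = 6.2642.
Posterior: Inv-Gamma(3.9 + 4/2, 12.2 + 6.2642/2) = Inv-Gamma(5.90, 15.33210).
Mode = β/(α+1) = 15.33210/6.90 = 2.2220.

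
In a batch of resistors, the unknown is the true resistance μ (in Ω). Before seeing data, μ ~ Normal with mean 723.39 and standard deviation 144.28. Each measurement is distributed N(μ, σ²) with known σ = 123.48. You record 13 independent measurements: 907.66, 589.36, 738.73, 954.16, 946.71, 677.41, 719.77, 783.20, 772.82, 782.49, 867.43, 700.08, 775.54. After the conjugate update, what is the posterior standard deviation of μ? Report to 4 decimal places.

For Normal data with known variance σ², a Normal(μ₀, σ₀²) prior on μ is conjugate. Posterior precision = 1/σ₀² + n/σ²; posterior mean is the precision-weighted average of μ₀ and x̄.
σ₀² = 144.28² = 20816.7184, σ² = 123.48² = 15247.3104; σ² + n·σ₀² = 15247.3104 + 13·20816.7184 = 285864.6496.
Posterior precision = 1/σ₀² + n/σ² = 1/20816.7184 + 13/15247.3104 = (σ² + n·σ₀²)/(σ₀²σ²) = 285864.6496/(20816.7184·15247.3104); posterior variance σₙ² = σ₀²σ²/(σ² + n·σ₀²) = 20816.7184·15247.3104/285864.6496 = 1110.312056.
Posterior SD = √σₙ² = √(20816.7184·15247.3104/285864.6496) = 33.3213.

33.3213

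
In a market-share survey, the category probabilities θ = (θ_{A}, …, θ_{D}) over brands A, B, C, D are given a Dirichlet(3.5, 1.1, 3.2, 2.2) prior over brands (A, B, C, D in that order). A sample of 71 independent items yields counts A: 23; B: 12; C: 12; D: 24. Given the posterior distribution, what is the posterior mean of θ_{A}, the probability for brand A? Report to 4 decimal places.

0.3272

The Dirichlet prior is conjugate to the Multinomial likelihood: each posterior αⱼ = prior αⱼ + observed count nⱼ.
Posterior concentration: (26.5, 13.1, 15.2, 26.2), total = 81.0.
E[θ_{A}|data] = α_{A}/Σα = 26.5/81.0 = 0.3272.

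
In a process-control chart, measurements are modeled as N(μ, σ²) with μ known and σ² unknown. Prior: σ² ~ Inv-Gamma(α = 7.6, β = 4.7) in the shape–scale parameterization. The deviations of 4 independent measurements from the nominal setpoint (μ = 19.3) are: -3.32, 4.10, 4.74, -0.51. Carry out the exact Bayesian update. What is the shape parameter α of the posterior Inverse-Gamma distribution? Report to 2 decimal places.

With known mean μ and an Inverse-Gamma(α, β) prior on σ², the Normal likelihood is conjugate: posterior is Inv-Gamma(α + n/2, β + Σ(xᵢ−μ)²/2).
Σ(xᵢ−μ)² = (-3.32)² + (4.10)² + (4.74)² + (-0.51)² = 50.5601.
Posterior: Inv-Gamma(7.6 + 4/2, 4.7 + 50.5601/2) = Inv-Gamma(9.60, 29.98005).
Posterior α = 9.60.

9.60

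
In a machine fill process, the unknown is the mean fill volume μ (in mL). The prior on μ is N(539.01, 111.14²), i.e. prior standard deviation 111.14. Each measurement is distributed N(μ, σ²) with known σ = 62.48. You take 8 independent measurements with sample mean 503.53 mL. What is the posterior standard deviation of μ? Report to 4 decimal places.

21.6662

For Normal data with known variance σ², a Normal(μ₀, σ₀²) prior on μ is conjugate. Posterior precision = 1/σ₀² + n/σ²; posterior mean is the precision-weighted average of μ₀ and x̄.
σ₀² = 111.14² = 12352.0996, σ² = 62.48² = 3903.7504; σ² + n·σ₀² = 3903.7504 + 8·12352.0996 = 102720.5472.
Posterior precision = 1/σ₀² + n/σ² = 1/12352.0996 + 8/3903.7504 = (σ² + n·σ₀²)/(σ₀²σ²) = 102720.5472/(12352.0996·3903.7504); posterior variance σₙ² = σ₀²σ²/(σ² + n·σ₀²) = 12352.0996·3903.7504/102720.5472 = 469.424230.
Posterior SD = √σₙ² = √(12352.0996·3903.7504/102720.5472) = 21.6662.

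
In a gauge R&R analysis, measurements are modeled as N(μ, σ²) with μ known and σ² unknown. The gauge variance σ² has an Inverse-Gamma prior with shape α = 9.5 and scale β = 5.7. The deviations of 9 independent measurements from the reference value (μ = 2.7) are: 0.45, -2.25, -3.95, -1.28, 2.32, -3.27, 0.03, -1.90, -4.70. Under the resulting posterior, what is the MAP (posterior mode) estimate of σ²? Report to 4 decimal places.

2.5227

With known mean μ and an Inverse-Gamma(α, β) prior on σ², the Normal likelihood is conjugate: posterior is Inv-Gamma(α + n/2, β + Σ(xᵢ−μ)²/2).
Σ(xᵢ−μ)² = (0.45)² + (-2.25)² + (-3.95)² + (-1.28)² + (2.32)² + (-3.27)² + (0.03)² + (-1.90)² + (-4.70)² = 64.2821.
Posterior: Inv-Gamma(9.5 + 9/2, 5.7 + 64.2821/2) = Inv-Gamma(14.00, 37.84105).
Mode = β/(α+1) = 37.84105/15.00 = 2.5227.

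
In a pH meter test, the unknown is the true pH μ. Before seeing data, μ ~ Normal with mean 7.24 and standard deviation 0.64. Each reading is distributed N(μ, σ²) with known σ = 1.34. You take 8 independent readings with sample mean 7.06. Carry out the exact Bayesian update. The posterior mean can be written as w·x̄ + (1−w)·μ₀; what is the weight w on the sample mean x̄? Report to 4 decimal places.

For Normal data with known variance σ², a Normal(μ₀, σ₀²) prior on μ is conjugate. Posterior precision = 1/σ₀² + n/σ²; posterior mean is the precision-weighted average of μ₀ and x̄.
σ₀² = 0.64² = 0.4096, σ² = 1.34² = 1.7956. Prior precision 1/σ₀² = 1/0.4096; data precision n/σ² = 8/1.7956.
w = (n/σ²)/(1/σ₀² + n/σ²) = n·σ₀²/(σ² + n·σ₀²) = 8·0.4096/(1.7956 + 8·0.4096) = 3.2768/5.0724 = 0.6460.

0.6460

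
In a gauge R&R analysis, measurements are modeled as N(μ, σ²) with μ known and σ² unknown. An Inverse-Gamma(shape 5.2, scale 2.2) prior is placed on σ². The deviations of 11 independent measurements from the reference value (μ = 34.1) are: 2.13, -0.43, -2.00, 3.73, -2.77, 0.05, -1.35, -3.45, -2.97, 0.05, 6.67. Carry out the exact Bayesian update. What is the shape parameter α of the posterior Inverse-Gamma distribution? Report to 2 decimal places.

10.70

With known mean μ and an Inverse-Gamma(α, β) prior on σ², the Normal likelihood is conjugate: posterior is Inv-Gamma(α + n/2, β + Σ(xᵢ−μ)²/2).
Σ(xᵢ−μ)² = (2.13)² + (-0.43)² + (-2.00)² + (3.73)² + (-2.77)² + (0.05)² + (-1.35)² + (-3.45)² + (-2.97)² + (0.05)² + (6.67)² = 97.3474.
Posterior: Inv-Gamma(5.2 + 11/2, 2.2 + 97.3474/2) = Inv-Gamma(10.70, 50.87370).
Posterior α = 10.70.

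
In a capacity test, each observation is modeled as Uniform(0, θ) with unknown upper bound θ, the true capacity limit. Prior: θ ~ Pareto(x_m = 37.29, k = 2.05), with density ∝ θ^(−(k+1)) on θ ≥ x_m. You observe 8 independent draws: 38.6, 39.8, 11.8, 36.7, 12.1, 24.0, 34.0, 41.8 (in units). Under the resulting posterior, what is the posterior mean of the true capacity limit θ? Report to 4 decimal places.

46.4188

A Pareto(scale x_m, shape k) prior on the upper bound θ of Uniform(0, θ) is conjugate: posterior is Pareto(max(x_m, max xᵢ), k + n).
Sample maximum = 41.8; prior scale x_m = 37.29 → posterior scale = max = 41.80.
Posterior shape = 2.05 + 8 = 10.05.
E[θ|data] = k·x_m/(k−1) = 10.05·41.80/9.05 = 46.4188.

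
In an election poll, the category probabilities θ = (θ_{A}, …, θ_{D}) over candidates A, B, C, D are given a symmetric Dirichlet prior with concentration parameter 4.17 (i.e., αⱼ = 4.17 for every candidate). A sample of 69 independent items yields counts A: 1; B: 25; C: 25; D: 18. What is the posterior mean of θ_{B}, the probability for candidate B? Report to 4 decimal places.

The Dirichlet prior is conjugate to the Multinomial likelihood: each posterior αⱼ = prior αⱼ + observed count nⱼ.
Posterior concentration: (5.17, 29.17, 29.17, 22.17), total = 85.68.
E[θ_{B}|data] = α_{B}/Σα = 29.17/85.68 = 0.3405.

0.3405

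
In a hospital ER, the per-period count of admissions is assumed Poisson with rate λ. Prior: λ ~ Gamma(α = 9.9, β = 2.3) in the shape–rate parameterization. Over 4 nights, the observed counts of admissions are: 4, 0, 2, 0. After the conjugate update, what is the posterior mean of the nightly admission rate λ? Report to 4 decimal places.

2.5238

With a Gamma(shape α, rate β) prior, the Poisson likelihood is conjugate: the posterior is Gamma(α + ΣXᵢ, β + n).
Sum of counts S = 6 over n = 4 nights.
Posterior: Gamma(α+S, β+n) = Gamma(9.9+6, 2.3+4) = Gamma(15.9, 6.3).
Posterior mean = α/β = 15.9/6.3 = 2.5238.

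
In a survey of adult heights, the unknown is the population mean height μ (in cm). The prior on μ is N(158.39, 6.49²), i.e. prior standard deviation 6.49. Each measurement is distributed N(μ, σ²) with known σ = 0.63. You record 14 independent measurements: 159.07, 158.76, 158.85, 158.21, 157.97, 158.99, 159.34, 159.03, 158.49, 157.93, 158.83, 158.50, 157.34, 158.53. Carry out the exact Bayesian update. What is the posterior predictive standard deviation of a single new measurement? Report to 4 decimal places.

0.6521

For Normal data with known variance σ², a Normal(μ₀, σ₀²) prior on μ is conjugate. Posterior precision = 1/σ₀² + n/σ²; posterior mean is the precision-weighted average of μ₀ and x̄.
σ₀² = 6.49² = 42.1201, σ² = 0.63² = 0.3969; σ² + n·σ₀² = 0.3969 + 14·42.1201 = 590.0783.
Posterior precision = 1/σ₀² + n/σ² = 1/42.1201 + 14/0.3969 = (σ² + n·σ₀²)/(σ₀²σ²) = 590.0783/(42.1201·0.3969); posterior variance σₙ² = σ₀²σ²/(σ² + n·σ₀²) = 42.1201·0.3969/590.0783 = 0.028331.
Predictive variance for one new observation = σₙ² + σ² = 42.1201·0.3969/590.0783 + 0.3969 = σ²·(σ₀² + 590.0783)/590.0783 = 0.3969·632.1984/590.0783 = 0.425231; SD = √(0.3969·632.1984/590.0783) = 0.6521.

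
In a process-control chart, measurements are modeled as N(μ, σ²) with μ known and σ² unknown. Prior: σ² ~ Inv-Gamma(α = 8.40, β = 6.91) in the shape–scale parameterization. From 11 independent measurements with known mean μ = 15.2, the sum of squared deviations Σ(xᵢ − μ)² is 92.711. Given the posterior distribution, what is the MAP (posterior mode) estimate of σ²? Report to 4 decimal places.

3.5749

With known mean μ and an Inverse-Gamma(α, β) prior on σ², the Normal likelihood is conjugate: posterior is Inv-Gamma(α + n/2, β + Σ(xᵢ−μ)²/2).
Posterior: Inv-Gamma(8.40 + 11/2, 6.91 + 92.711/2) = Inv-Gamma(13.90, 53.2655).
Mode = β/(α+1) = 53.2655/14.90 = 3.5749.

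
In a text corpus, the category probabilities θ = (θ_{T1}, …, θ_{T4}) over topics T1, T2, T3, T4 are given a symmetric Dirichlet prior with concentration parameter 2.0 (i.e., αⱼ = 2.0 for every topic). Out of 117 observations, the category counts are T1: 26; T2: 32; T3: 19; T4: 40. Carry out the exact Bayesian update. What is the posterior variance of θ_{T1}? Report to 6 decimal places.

0.001380

The Dirichlet prior is conjugate to the Multinomial likelihood: each posterior αⱼ = prior αⱼ + observed count nⱼ.
Posterior concentration: (28.0, 34.0, 21.0, 42.0), total = 125.0.
Var[θ_j] = α_j(Σα−α_j)/((Σα)²(Σα+1)) = 28.0·97.0/(125.0²·126.0) = 0.001380.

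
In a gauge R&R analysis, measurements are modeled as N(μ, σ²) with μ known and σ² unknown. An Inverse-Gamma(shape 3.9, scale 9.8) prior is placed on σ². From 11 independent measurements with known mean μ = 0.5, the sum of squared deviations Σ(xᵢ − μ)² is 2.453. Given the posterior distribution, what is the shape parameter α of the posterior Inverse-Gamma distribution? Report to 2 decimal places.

With known mean μ and an Inverse-Gamma(α, β) prior on σ², the Normal likelihood is conjugate: posterior is Inv-Gamma(α + n/2, β + Σ(xᵢ−μ)²/2).
Posterior: Inv-Gamma(3.9 + 11/2, 9.8 + 2.453/2) = Inv-Gamma(9.40, 11.0265).
Posterior α = 9.40.

9.40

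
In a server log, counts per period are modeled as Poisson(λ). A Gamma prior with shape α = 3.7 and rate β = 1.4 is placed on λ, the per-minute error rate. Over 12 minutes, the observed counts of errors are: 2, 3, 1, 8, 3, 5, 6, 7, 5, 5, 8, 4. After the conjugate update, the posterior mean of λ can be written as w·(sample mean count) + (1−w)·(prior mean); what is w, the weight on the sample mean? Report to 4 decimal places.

0.8955

With a Gamma(shape α, rate β) prior, the Poisson likelihood is conjugate: the posterior is Gamma(α + ΣXᵢ, β + n).
Posterior mean = (α₀+S)/(β₀+n) = [n/(β₀+n)]·(S/n) + [β₀/(β₀+n)]·(α₀/β₀), so only n and β₀ enter the weight.
Weight on data w = n/(β₀+n) = 12/(1.4+12) = 12/13.4 = 0.8955.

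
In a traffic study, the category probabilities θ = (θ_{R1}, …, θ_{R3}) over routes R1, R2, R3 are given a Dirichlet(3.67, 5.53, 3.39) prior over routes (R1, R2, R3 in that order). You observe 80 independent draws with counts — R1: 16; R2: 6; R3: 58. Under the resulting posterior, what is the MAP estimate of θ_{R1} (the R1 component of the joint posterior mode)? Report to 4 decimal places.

0.2084

The Dirichlet prior is conjugate to the Multinomial likelihood: each posterior αⱼ = prior αⱼ + observed count nⱼ.
Posterior concentration: (19.67, 11.53, 61.39), total = 92.59.
Joint mode component: (α_{R1}−1)/(Σα−K) = 18.67/89.59 = 0.2084.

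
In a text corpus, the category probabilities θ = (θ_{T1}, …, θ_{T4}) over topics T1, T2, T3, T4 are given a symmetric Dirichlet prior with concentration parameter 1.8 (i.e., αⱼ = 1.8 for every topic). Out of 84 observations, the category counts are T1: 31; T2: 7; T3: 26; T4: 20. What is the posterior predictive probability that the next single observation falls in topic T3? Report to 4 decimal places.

The Dirichlet prior is conjugate to the Multinomial likelihood: each posterior αⱼ = prior αⱼ + observed count nⱼ.
Posterior concentration: (32.8, 8.8, 27.8, 21.8), total = 91.2.
P(next = T3 | data) = α_{T3}/Σα = 0.3048.

0.3048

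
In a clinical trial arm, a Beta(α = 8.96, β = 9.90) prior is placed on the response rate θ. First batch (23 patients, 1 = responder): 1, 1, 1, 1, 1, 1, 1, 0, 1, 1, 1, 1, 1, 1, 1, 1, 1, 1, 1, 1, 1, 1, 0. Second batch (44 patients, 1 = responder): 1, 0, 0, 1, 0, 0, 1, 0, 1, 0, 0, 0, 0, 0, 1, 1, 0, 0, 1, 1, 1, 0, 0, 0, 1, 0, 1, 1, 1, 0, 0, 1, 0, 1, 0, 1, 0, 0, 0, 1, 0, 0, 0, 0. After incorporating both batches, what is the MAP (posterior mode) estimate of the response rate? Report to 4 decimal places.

0.5481

The Beta prior is conjugate to a Binomial/Bernoulli likelihood; the update adds successes to α and failures to β.
After batch 1: Beta(8.96+21, 9.90+2) = Beta(29.96, 11.90).
After batch 2: Beta(29.96+17, 11.90+27) = Beta(46.96, 38.90).
Mode of Beta(a,b) for a,b>1 is (a−1)/(a+b−2) = 45.96/83.86 = 0.5481.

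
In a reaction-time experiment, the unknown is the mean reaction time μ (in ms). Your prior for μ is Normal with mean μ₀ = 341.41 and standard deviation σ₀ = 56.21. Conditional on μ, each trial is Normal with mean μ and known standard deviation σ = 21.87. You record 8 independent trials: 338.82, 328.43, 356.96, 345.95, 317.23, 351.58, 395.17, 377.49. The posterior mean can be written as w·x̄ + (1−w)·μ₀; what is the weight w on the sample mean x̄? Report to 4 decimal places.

0.9814

For Normal data with known variance σ², a Normal(μ₀, σ₀²) prior on μ is conjugate. Posterior precision = 1/σ₀² + n/σ²; posterior mean is the precision-weighted average of μ₀ and x̄.
σ₀² = 56.21² = 3159.5641, σ² = 21.87² = 478.2969. Prior precision 1/σ₀² = 1/3159.5641; data precision n/σ² = 8/478.2969.
w = (n/σ²)/(1/σ₀² + n/σ²) = n·σ₀²/(σ² + n·σ₀²) = 8·3159.5641/(478.2969 + 8·3159.5641) = 25276.5128/25754.8097 = 0.9814.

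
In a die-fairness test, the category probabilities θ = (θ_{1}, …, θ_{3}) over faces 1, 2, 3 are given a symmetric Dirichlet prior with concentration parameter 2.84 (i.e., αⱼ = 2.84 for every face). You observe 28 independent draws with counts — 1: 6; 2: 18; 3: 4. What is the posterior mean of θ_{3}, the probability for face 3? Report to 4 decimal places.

0.1873

The Dirichlet prior is conjugate to the Multinomial likelihood: each posterior αⱼ = prior αⱼ + observed count nⱼ.
Posterior concentration: (8.84, 20.84, 6.84), total = 36.52.
E[θ_{3}|data] = α_{3}/Σα = 6.84/36.52 = 0.1873.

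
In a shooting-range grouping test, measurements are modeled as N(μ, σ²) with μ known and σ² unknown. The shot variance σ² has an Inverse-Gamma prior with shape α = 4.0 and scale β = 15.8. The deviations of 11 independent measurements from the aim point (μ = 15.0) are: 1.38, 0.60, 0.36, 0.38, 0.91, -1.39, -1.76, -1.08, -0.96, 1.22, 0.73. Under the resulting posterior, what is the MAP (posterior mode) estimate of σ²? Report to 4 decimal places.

With known mean μ and an Inverse-Gamma(α, β) prior on σ², the Normal likelihood is conjugate: posterior is Inv-Gamma(α + n/2, β + Σ(xᵢ−μ)²/2).
Σ(xᵢ−μ)² = (1.38)² + (0.60)² + (0.36)² + (0.38)² + (0.91)² + (-1.39)² + (-1.76)² + (-1.08)² + (-0.96)² + (1.22)² + (0.73)² = 12.5055.
Posterior: Inv-Gamma(4.0 + 11/2, 15.8 + 12.5055/2) = Inv-Gamma(9.50, 22.05275).
Mode = β/(α+1) = 22.05275/10.50 = 2.1003.

2.1003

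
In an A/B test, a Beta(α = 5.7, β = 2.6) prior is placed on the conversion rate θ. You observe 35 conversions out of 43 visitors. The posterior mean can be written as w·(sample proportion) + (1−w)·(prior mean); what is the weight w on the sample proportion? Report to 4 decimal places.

0.8382

The Beta prior is conjugate to a Binomial/Bernoulli likelihood; the update adds successes to α and failures to β.
Posterior mean = (α₀+k)/(α₀+β₀+n) = [n/(α₀+β₀+n)]·(k/n) + [(α₀+β₀)/(α₀+β₀+n)]·α₀/(α₀+β₀), so only n and the prior enter the weight.
The weight on the data is w = n/(α₀+β₀+n) = 43/(5.7+2.6+43) = 43/51.3 = 0.8382.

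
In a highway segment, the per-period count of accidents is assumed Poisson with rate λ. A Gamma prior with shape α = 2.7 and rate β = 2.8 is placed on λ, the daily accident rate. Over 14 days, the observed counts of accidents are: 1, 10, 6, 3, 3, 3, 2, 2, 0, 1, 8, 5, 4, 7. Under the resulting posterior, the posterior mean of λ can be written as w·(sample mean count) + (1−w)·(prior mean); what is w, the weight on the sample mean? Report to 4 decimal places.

0.8333

With a Gamma(shape α, rate β) prior, the Poisson likelihood is conjugate: the posterior is Gamma(α + ΣXᵢ, β + n).
Posterior mean = (α₀+S)/(β₀+n) = [n/(β₀+n)]·(S/n) + [β₀/(β₀+n)]·(α₀/β₀), so only n and β₀ enter the weight.
Weight on data w = n/(β₀+n) = 14/(2.8+14) = 14/16.8 = 0.8333.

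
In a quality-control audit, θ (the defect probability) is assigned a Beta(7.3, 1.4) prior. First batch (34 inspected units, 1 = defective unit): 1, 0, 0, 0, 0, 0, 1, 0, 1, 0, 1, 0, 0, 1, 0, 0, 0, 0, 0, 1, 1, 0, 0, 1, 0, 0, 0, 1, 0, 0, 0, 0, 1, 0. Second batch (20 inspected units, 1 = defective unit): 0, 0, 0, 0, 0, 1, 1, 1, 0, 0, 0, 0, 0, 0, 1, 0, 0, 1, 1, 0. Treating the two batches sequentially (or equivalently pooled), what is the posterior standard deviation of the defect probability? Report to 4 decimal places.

0.0605

The Beta prior is conjugate to a Binomial/Bernoulli likelihood; the update adds successes to α and failures to β.
After batch 1: Beta(7.3+10, 1.4+24) = Beta(17.3, 25.4).
After batch 2: Beta(17.3+6, 25.4+14) = Beta(23.3, 39.4).
Var = αβ/((α+β)²(α+β+1)) = 23.3·39.4/(62.7²·63.7) = 0.00366587; SD = √0.00366587 = 0.0605.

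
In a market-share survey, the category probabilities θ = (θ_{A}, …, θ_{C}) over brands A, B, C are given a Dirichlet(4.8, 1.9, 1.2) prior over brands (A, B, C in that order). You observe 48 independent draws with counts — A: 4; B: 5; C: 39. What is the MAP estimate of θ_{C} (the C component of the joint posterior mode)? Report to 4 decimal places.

0.7410

The Dirichlet prior is conjugate to the Multinomial likelihood: each posterior αⱼ = prior αⱼ + observed count nⱼ.
Posterior concentration: (8.8, 6.9, 40.2), total = 55.9.
Joint mode component: (α_{C}−1)/(Σα−K) = 39.2/52.9 = 0.7410.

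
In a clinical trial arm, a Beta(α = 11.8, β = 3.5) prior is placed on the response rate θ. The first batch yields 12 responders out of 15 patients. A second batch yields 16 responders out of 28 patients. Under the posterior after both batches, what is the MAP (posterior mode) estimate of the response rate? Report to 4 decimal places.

0.6892

The Beta prior is conjugate to a Binomial/Bernoulli likelihood; the update adds successes to α and failures to β.
After batch 1: Beta(11.8+12, 3.5+3) = Beta(23.8, 6.5).
After batch 2: Beta(23.8+16, 6.5+12) = Beta(39.8, 18.5).
Mode of Beta(a,b) for a,b>1 is (a−1)/(a+b−2) = 38.8/56.3 = 0.6892.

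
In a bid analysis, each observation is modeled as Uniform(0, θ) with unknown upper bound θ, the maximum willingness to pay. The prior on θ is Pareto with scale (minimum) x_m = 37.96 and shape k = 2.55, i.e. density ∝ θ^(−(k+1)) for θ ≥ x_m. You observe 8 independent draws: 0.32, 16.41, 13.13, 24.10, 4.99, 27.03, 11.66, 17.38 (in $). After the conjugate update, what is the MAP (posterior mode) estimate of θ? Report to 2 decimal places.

37.96

A Pareto(scale x_m, shape k) prior on the upper bound θ of Uniform(0, θ) is conjugate: posterior is Pareto(max(x_m, max xᵢ), k + n).
Sample maximum = 27.03; prior scale x_m = 37.96 → posterior scale = max = 37.96.
Posterior shape = 2.55 + 8 = 10.55.
The Pareto density is decreasing on [x_m, ∞), so the mode is x_m = 37.96.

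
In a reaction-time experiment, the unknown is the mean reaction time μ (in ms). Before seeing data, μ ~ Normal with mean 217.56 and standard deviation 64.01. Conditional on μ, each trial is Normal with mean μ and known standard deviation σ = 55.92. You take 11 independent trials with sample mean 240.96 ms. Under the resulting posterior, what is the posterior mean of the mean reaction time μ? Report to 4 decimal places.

For Normal data with known variance σ², a Normal(μ₀, σ₀²) prior on μ is conjugate. Posterior precision = 1/σ₀² + n/σ²; posterior mean is the precision-weighted average of μ₀ and x̄.
n·x̄ = 11·240.96 = 2650.56.
σ₀² = 64.01² = 4097.2801, σ² = 55.92² = 3127.0464; σ² + n·σ₀² = 3127.0464 + 11·4097.2801 = 48197.1275.
Posterior mean = (μ₀/σ₀² + n·x̄/σ²)/(1/σ₀² + n/σ²) = (σ²·μ₀ + σ₀²·n·x̄)/(σ² + n·σ₀²) = (3127.0464·217.56 + 4097.2801·2650.56)/48197.1275 = 11540406.95664/48197.1275 = 239.4418.

239.4418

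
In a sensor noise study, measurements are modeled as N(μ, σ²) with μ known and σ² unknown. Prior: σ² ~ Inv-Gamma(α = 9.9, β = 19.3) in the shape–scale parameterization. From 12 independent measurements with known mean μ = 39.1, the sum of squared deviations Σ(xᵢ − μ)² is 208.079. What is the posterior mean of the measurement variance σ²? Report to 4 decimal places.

With known mean μ and an Inverse-Gamma(α, β) prior on σ², the Normal likelihood is conjugate: posterior is Inv-Gamma(α + n/2, β + Σ(xᵢ−μ)²/2).
Posterior: Inv-Gamma(9.9 + 12/2, 19.3 + 208.079/2) = Inv-Gamma(15.90, 123.3395).
E[σ²|data] = β/(α−1) = 123.3395/14.90 = 8.2778.

8.2778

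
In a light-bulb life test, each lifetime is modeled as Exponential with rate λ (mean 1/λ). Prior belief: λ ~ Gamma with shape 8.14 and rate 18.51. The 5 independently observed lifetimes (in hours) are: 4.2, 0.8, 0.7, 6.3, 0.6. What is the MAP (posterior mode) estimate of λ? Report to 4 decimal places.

With a Gamma(shape α, rate β) prior on the exponential rate λ, the posterior after n observations with total T = Σxᵢ is Gamma(α+n, β+T).
Sum of observations T = 12.6 hours; n = 5.
Posterior: Gamma(8.14+5, 18.51+12.6) = Gamma(13.14, 31.11).
Mode = (α−1)/β = 0.3902.

0.3902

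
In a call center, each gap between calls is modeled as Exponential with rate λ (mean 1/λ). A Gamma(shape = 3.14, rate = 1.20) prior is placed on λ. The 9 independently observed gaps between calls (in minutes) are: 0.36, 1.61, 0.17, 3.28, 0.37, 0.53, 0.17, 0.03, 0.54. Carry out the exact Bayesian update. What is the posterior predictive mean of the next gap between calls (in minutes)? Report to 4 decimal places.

0.7415

With a Gamma(shape α, rate β) prior on the exponential rate λ, the posterior after n observations with total T = Σxᵢ is Gamma(α+n, β+T).
Sum of observations T = 7.06 minutes; n = 9.
Posterior: Gamma(3.14+9, 1.20+7.06) = Gamma(12.14, 8.26).
The predictive distribution for the next observation is Lomax; its mean is β/(α−1) = 8.26/11.14 = 0.7415.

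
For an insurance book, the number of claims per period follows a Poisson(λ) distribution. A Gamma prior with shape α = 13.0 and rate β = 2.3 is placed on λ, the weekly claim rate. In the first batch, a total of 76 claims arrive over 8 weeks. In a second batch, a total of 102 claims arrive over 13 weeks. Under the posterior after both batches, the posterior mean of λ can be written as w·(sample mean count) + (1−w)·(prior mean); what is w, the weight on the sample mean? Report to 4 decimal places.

0.9013

With a Gamma(shape α, rate β) prior, the Poisson likelihood is conjugate: the posterior is Gamma(α + ΣXᵢ, β + n).
Total number of weeks: n = 8 + 13 = 21.
Posterior mean = (α₀+S)/(β₀+n) = [n/(β₀+n)]·(S/n) + [β₀/(β₀+n)]·(α₀/β₀), so only n and β₀ enter the weight.
Weight on data w = n/(β₀+n) = 21/(2.3+21) = 21/23.3 = 0.9013.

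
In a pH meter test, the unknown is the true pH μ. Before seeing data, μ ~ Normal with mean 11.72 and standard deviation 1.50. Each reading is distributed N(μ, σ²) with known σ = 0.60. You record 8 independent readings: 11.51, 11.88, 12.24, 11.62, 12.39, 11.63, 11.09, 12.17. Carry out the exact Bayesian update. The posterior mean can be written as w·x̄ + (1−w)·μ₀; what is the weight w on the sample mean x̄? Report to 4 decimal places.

0.9804

For Normal data with known variance σ², a Normal(μ₀, σ₀²) prior on μ is conjugate. Posterior precision = 1/σ₀² + n/σ²; posterior mean is the precision-weighted average of μ₀ and x̄.
σ₀² = 1.50² = 2.25, σ² = 0.60² = 0.36. Prior precision 1/σ₀² = 1/2.25; data precision n/σ² = 8/0.36.
w = (n/σ²)/(1/σ₀² + n/σ²) = n·σ₀²/(σ² + n·σ₀²) = 8·2.25/(0.36 + 8·2.25) = 18/18.36 = 0.9804.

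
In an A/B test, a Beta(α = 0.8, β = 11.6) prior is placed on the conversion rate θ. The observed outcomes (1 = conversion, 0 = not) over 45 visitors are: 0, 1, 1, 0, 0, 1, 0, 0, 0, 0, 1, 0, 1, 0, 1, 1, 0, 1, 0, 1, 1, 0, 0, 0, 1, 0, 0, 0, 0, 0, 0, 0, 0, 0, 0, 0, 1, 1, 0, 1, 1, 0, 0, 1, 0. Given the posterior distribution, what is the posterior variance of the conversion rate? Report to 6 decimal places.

The Beta prior is conjugate to a Binomial/Bernoulli likelihood; the update adds successes to α and failures to β.
Posterior: Beta(α+k, β+n−k) = Beta(0.8+16, 11.6+29) = Beta(16.8, 40.6).
Var = αβ/((α+β)²(α+β+1)) = 16.8·40.6/(57.4²·58.4) = 0.003545.

0.003545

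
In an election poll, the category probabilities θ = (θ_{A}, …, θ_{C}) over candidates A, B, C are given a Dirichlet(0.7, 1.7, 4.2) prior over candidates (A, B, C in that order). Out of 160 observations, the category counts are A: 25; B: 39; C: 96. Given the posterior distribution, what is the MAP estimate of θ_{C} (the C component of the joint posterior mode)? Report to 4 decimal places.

The Dirichlet prior is conjugate to the Multinomial likelihood: each posterior αⱼ = prior αⱼ + observed count nⱼ.
Posterior concentration: (25.7, 40.7, 100.2), total = 166.6.
Joint mode component: (α_{C}−1)/(Σα−K) = 99.2/163.6 = 0.6064.

0.6064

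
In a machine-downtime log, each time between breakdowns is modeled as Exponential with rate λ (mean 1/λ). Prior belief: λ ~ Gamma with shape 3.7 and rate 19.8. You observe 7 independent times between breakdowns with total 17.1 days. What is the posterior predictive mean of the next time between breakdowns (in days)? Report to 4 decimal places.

3.8041

With a Gamma(shape α, rate β) prior on the exponential rate λ, the posterior after n observations with total T = Σxᵢ is Gamma(α+n, β+T).
Posterior: Gamma(3.7+7, 19.8+17.1) = Gamma(10.7, 36.9).
The predictive distribution for the next observation is Lomax; its mean is β/(α−1) = 36.9/9.7 = 3.8041.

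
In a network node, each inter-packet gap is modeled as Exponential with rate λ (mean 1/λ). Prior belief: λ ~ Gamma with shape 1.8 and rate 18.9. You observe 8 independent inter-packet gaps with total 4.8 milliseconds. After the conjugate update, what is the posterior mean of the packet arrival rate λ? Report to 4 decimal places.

0.4135

With a Gamma(shape α, rate β) prior on the exponential rate λ, the posterior after n observations with total T = Σxᵢ is Gamma(α+n, β+T).
Posterior: Gamma(1.8+8, 18.9+4.8) = Gamma(9.8, 23.7).
Posterior mean of λ = α/β = 9.8/23.7 = 0.4135.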